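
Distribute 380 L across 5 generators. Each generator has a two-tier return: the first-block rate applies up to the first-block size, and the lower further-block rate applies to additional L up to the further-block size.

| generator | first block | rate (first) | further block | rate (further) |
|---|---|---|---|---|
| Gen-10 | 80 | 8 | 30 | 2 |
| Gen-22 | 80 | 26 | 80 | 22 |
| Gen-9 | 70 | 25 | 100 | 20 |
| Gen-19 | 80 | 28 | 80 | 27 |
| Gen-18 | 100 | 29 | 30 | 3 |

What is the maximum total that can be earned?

Treat each block as its own option and order by rate: Gen-18/T1 29 > Gen-19/T1 28 > Gen-19/T2 27 > Gen-22/T1 26 > Gen-9/T1 25 > Gen-22/T2 22 > Gen-9/T2 20 > Gen-10/T1 8 > Gen-18/T2 3 > Gen-10/T2 2.
Fill Gen-18 T1 block (100 at 29) ; 280 left.
Fill Gen-19 T1 block (80 at 28) ; 200 left.
Fill Gen-19 T2 block (80 at 27) ; 120 left.
Gen-22/T1 (26): +80 ; 40 left.
Gen-9 T1 at 25: only 40 left, fill 40.
Total = 29×100 + 28×80 + 27×80 + 26×80 + 25×40 = 10380.

10380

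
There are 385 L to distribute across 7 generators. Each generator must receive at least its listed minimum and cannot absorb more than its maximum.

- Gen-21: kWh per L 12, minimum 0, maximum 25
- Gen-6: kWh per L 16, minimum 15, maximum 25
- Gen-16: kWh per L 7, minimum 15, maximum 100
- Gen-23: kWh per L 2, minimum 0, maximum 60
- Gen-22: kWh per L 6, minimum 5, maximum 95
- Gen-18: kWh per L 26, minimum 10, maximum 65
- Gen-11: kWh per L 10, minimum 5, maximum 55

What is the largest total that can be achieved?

Meeting every minimum uses 0+15+15+0+5+10+5 = 50 L, leaving 335.
Rank by kWh per L: Gen-18 26 > Gen-6 16 > Gen-21 12 > Gen-11 10 > Gen-16 7 > Gen-22 6 > Gen-23 2.
Gen-18: +55 to 65 (cap) — 280 left.
Gen-6: +10 to 25 (cap) — 270 left.
Gen-21: +25 to 25 (cap) — 245 left.
Give Gen-11 50 more to hit its cap of 55 — 195 left.
Gen-16 takes 85 more to reach its cap of 100 — 110 left.
Gen-22 takes 90 more to reach its cap of 95 — 20 left.
Gen-23: +20 (room for 60) → 20. Pool exhausted.
Total = 12×25 + 16×25 + 7×100 + 2×20 + 6×95 + 26×65 + 10×55 = 4250.

4250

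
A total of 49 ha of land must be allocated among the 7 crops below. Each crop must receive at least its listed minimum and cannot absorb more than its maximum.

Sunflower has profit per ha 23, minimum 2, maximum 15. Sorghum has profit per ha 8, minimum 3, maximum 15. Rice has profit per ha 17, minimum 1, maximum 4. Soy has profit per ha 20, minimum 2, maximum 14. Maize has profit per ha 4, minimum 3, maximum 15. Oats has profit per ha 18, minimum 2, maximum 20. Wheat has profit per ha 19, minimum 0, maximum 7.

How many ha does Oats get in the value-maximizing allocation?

6

Meeting every minimum uses 2+3+1+2+3+2+0 = 13 ha, leaving 36.
Highest profit per ha first: Sunflower 23 > Soy 20 > Wheat 19 > Oats 18 > Rice 17 > Sorghum 8 > Maize 4.
Sunflower: +13 to 15 (cap) → 23 left.
Give Soy 12 more to hit its cap of 14 → 11 left.
Wheat: +7 to 7 (cap) → 4 left.
Oats has room for 18 more but only 4 remain, so it gets 6.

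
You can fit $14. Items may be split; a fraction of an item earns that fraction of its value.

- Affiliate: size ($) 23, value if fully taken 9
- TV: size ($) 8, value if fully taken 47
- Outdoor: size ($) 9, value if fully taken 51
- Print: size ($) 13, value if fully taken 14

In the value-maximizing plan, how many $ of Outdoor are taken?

6

Best value per unit of size first: TV 47/8≈5.88, Outdoor 51/9≈5.67, Print 14/13≈1.08, Affiliate 9/23≈0.391.
Take all of TV (8 $, value 47) → 6 $ left.
Only 6 $ remain; take 6/9 of Outdoor for value 51×6/9 = 34.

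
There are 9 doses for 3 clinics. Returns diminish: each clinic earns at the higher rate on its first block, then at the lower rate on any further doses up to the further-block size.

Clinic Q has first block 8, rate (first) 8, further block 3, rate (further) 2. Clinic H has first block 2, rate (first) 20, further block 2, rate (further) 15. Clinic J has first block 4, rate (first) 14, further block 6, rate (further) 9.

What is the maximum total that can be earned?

135

Order all 6 blocks by rate: Clinic H/T1 20 > Clinic H/T2 15 > Clinic J/T1 14 > Clinic J/T2 9 > Clinic Q/T1 8 > Clinic Q/T2 2.
Clinic H/T1 (20): +2 ; 7 left.
Clinic H/T2 (15): +2 ; 5 left.
Clinic J/T1 (14): +4 ; 1 left.
Clinic J/T2: +1 of 6 at 9; pool empty.
Total = 20×2 + 15×2 + 14×4 + 9×1 = 135.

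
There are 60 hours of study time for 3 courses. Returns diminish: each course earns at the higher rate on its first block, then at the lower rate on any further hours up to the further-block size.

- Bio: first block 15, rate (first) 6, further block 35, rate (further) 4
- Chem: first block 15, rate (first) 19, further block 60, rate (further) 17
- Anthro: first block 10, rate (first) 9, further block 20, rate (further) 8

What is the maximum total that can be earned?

1050

Treat each block as its own option and order by rate: Chem/tier1 19 > Chem/tier2 17 > Anthro/tier1 9 > Anthro/tier2 8 > Bio/tier1 6 > Bio/tier2 4.
Chem/tier1 (19): +15 — 45 left.
45 remain; put them into Chem tier2 at 17.
Total = 19×15 + 17×45 = 1050.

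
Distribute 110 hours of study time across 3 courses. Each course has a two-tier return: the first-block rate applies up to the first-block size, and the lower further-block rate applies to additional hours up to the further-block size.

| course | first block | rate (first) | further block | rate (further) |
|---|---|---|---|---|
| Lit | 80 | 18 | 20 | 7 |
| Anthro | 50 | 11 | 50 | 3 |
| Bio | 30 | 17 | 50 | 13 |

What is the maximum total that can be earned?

1950

Treat each block as its own option and order by rate: Lit/tier1 18 > Bio/tier1 17 > Bio/tier2 13 > Anthro/tier1 11 > Lit/tier2 7 > Anthro/tier2 3.
Lit tier1 at 18: fill all 80 → 30 left.
Bio tier1 at 17: fill all 30 → 0 left.
Total = 18×80 + 17×30 = 1950.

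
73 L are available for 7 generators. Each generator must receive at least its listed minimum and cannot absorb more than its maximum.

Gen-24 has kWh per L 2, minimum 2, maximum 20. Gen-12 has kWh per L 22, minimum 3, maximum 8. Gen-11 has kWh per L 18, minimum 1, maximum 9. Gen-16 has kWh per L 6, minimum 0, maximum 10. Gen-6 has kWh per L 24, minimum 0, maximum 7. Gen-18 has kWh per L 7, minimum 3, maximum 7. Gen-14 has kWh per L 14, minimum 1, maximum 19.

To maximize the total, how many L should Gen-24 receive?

13

Meeting every minimum uses 2+3+1+0+0+3+1 = 10 L, leaving 63.
Rank by kWh per L: Gen-6 24 > Gen-12 22 > Gen-11 18 > Gen-14 14 > Gen-18 7 > Gen-16 6 > Gen-24 2.
Gen-6: +7 to 7 (cap) → 56 left.
Give Gen-12 5 more to hit its cap of 8 → 51 left.
Give Gen-11 8 more to hit its cap of 9 → 43 left.
Gen-14: +18 to 19 (cap) → 25 left.
Give Gen-18 4 more to hit its cap of 7 → 21 left.
Gen-16: +10 to 10 (cap) → 11 left.
Gen-24: +11 (room for 18) → 13. Pool exhausted.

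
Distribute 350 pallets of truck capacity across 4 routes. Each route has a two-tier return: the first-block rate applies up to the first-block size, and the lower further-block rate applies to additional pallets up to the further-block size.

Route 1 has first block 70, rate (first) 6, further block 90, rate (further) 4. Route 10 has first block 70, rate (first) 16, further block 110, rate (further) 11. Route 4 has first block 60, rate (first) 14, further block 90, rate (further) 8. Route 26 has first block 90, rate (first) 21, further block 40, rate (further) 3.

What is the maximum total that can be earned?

Treat each block as its own option and order by rate: Route 26/tier1 21 > Route 10/tier1 16 > Route 4/tier1 14 > Route 10/tier2 11 > Route 4/tier2 8 > Route 1/tier1 6 > Route 1/tier2 4 > Route 26/tier2 3.
Fill Route 26 tier1 block (90 at 21) ; 260 left.
Route 10/tier1 (16): +70 ; 190 left.
Route 4 tier1 at 14: fill all 60 ; 130 left.
Route 10 tier2 at 11: fill all 110 ; 20 left.
20 remain; put them into Route 4 tier2 at 8.
Total = 21×90 + 16×70 + 14×60 + 11×110 + 8×20 = 5220.

5220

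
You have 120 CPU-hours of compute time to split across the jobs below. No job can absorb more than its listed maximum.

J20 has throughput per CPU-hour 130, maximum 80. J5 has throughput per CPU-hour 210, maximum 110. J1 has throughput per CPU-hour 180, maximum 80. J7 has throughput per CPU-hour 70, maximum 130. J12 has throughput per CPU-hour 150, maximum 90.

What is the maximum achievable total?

24900

Highest throughput per CPU-hour first: J5 210 > J1 180 > J12 150 > J20 130 > J7 70.
J5 takes 110 to reach its cap of 110 ; 10 left.
J1: +10 (room for 80) → 10. Pool exhausted.
Total = 210×110 + 180×10 = 24900.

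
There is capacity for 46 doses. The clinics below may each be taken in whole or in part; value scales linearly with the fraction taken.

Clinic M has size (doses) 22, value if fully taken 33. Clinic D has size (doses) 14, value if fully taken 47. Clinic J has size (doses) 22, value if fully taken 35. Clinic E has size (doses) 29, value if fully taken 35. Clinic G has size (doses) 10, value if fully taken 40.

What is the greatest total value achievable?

Best value per unit of size first: Clinic G 40/10≈4, Clinic D 47/14≈3.36, Clinic J 35/22≈1.59, Clinic M 33/22≈1.5, Clinic E 35/29≈1.21.
Clinic G: take in full, 10 doses for value 40 — 36 left.
All 14 doses of Clinic D fit (value 47) — 22 remain.
Clinic J: take in full, 22 doses for value 35 — 0 left.
Total value = 122.

122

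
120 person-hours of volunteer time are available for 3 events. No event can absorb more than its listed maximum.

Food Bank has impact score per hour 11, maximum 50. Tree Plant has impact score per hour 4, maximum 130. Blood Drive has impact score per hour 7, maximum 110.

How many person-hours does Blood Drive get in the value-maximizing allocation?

Highest impact score per hour first: Food Bank 11 > Blood Drive 7 > Tree Plant 4.
Give Food Bank 50 to hit its cap of 50 — 70 left.
Only 70 left; Blood Drive takes them to reach 70.

70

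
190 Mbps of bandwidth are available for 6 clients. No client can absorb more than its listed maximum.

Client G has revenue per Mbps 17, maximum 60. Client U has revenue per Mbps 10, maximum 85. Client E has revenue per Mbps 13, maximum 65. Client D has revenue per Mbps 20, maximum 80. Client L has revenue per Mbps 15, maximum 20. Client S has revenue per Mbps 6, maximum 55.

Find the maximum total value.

Rank by revenue per Mbps: Client D 20 > Client G 17 > Client L 15 > Client E 13 > Client U 10 > Client S 6.
Give Client D 80 to hit its cap of 80 — 110 left.
Client G takes 60 to reach its cap of 60 — 50 left.
Client L takes 20 to reach its cap of 20 — 30 left.
Only 30 left; Client E takes them to reach 30.
Total = 17×60 + 13×30 + 20×80 + 15×20 = 3310.

3310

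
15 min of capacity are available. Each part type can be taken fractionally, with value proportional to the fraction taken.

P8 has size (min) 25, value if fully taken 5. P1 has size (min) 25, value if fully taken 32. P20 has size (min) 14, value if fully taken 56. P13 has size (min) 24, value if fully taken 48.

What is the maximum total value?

Sort by value density: P20 56/14≈4, P13 48/24≈2, P1 32/25≈1.28, P8 5/25≈0.2.
P20: take in full, 14 min for value 56 → 1 left.
Fill the last 1 min with part of P13: 1/24 of it earns 2.
Total value = 58.

58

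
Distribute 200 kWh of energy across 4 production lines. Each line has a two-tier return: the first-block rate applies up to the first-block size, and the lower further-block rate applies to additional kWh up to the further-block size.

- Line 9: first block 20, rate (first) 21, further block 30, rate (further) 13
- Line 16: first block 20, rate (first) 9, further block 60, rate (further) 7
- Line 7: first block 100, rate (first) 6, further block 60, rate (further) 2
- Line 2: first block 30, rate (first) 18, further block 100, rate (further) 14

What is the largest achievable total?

2930

Treat each block as its own option and order by rate: Line 9/tier1 21 > Line 2/tier1 18 > Line 2/tier2 14 > Line 9/tier2 13 > Line 16/tier1 9 > Line 16/tier2 7 > Line 7/tier1 6 > Line 7/tier2 2.
Fill Line 9 tier1 block (20 at 21) → 180 left.
Fill Line 2 tier1 block (30 at 18) → 150 left.
Line 2 tier2 at 14: fill all 100 → 50 left.
Fill Line 9 tier2 block (30 at 13) → 20 left.
Line 16 tier1 at 9: fill all 20 → 0 left.
Total = 21×20 + 18×30 + 14×100 + 13×30 + 9×20 = 2930.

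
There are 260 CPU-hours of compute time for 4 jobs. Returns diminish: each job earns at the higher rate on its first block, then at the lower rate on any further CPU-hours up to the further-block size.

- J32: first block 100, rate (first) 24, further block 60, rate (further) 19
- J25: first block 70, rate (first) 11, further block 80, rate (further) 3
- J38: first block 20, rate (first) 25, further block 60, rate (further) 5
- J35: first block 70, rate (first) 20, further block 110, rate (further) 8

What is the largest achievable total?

Treat each block as its own option and order by rate: J38/tier1 25 > J32/tier1 24 > J35/tier1 20 > J32/tier2 19 > J25/tier1 11 > J35/tier2 8 > J38/tier2 5 > J25/tier2 3.
J38 tier1 at 25: fill all 20 ; 240 left.
J32 tier1 at 24: fill all 100 ; 140 left.
Fill J35 tier1 block (70 at 20) ; 70 left.
J32 tier2 at 19: fill all 60 ; 10 left.
J25 tier1 at 11: only 10 left, fill 10.
Total = 25×20 + 24×100 + 20×70 + 19×60 + 11×10 = 5550.

5550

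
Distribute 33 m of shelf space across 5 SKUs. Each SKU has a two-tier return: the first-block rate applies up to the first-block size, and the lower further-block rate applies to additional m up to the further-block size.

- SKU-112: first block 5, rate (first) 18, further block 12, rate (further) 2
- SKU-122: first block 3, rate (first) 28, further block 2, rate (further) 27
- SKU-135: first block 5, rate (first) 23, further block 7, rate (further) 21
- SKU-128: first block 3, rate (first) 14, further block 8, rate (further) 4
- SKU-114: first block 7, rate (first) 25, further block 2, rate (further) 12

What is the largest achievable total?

719

Rank every tier by rate: SKU-122/tier1 28 > SKU-122/tier2 27 > SKU-114/tier1 25 > SKU-135/tier1 23 > SKU-135/tier2 21 > SKU-112/tier1 18 > SKU-128/tier1 14 > SKU-114/tier2 12 > SKU-128/tier2 4 > SKU-112/tier2 2.
SKU-122 tier1 at 28: fill all 3 → 30 left.
SKU-122 tier2 at 27: fill all 2 → 28 left.
Fill SKU-114 tier1 block (7 at 25) → 21 left.
Fill SKU-135 tier1 block (5 at 23) → 16 left.
SKU-135 tier2 at 21: fill all 7 → 9 left.
SKU-112/tier1 (18): +5 → 4 left.
SKU-128/tier1 (14): +3 → 1 left.
1 remain; put them into SKU-114 tier2 at 12.
Total = 28×3 + 27×2 + 25×7 + 23×5 + 21×7 + 18×5 + 14×3 + 12×1 = 719.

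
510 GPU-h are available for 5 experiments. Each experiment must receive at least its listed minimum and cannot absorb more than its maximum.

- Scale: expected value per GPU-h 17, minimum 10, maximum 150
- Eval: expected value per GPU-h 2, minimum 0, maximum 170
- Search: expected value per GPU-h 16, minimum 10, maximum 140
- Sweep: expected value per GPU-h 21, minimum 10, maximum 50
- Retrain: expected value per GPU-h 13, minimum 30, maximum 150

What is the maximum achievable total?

7830

Meeting every minimum uses 10+0+10+10+30 = 60 GPU-h, leaving 450.
Rank by expected value per GPU-h: Sweep 21 > Scale 17 > Search 16 > Retrain 13 > Eval 2.
Sweep: +40 to 50 (cap) ; 410 left.
Scale takes 140 more to reach its cap of 150 ; 270 left.
Give Search 130 more to hit its cap of 140 ; 140 left.
Give Retrain 120 more to hit its cap of 150 ; 20 left.
Eval: +20 (room for 170) → 20. Pool exhausted.
Total = 17×150 + 2×20 + 16×140 + 21×50 + 13×150 = 7830.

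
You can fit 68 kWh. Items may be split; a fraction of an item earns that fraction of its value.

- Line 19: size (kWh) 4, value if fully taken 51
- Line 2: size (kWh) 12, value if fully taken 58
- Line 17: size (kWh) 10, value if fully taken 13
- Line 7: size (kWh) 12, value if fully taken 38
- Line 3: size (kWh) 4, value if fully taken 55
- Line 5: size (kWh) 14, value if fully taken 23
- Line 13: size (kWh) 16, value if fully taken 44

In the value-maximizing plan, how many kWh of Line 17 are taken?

Best value per unit of size first: Line 3 55/4≈13.8, Line 19 51/4≈12.8, Line 2 58/12≈4.83, Line 7 38/12≈3.17, Line 13 44/16≈2.75, Line 5 23/14≈1.64, Line 17 13/10≈1.3.
All 4 kWh of Line 3 fit (value 55) ; 64 remain.
All 4 kWh of Line 19 fit (value 51) ; 60 remain.
Line 2: take in full, 12 kWh for value 58 ; 48 left.
Take all of Line 7 (12 kWh, value 38) ; 36 kWh left.
All 16 kWh of Line 13 fit (value 44) ; 20 remain.
Take all of Line 5 (14 kWh, value 23) ; 6 kWh left.
Fill the last 6 kWh with part of Line 17: 6/10 of it earns 7.8.

6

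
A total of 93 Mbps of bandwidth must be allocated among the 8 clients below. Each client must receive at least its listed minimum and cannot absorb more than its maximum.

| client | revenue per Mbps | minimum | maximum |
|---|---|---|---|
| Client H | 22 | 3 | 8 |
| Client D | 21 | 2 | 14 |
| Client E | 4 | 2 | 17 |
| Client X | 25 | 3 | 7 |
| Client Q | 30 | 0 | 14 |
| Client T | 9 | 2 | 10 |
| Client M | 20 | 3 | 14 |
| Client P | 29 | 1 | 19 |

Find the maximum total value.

Meeting every minimum uses 3+2+2+3+0+2+3+1 = 16 Mbps, leaving 77.
Rank by revenue per Mbps: Client Q 30 > Client P 29 > Client X 25 > Client H 22 > Client D 21 > Client M 20 > Client T 9 > Client E 4.
Client Q takes 14 more to reach its cap of 14 → 63 left.
Client P: +18 to 19 (cap) → 45 left.
Client X takes 4 more to reach its cap of 7 → 41 left.
Give Client H 5 more to hit its cap of 8 → 36 left.
Client D takes 12 more to reach its cap of 14 → 24 left.
Client M: +11 to 14 (cap) → 13 left.
Give Client T 8 more to hit its cap of 10 → 5 left.
Client E has room for 15 more but only 5 remain, so it gets 7.
Total = 22×8 + 21×14 + 4×7 + 25×7 + 30×14 + 9×10 + 20×14 + 29×19 = 2014.

2014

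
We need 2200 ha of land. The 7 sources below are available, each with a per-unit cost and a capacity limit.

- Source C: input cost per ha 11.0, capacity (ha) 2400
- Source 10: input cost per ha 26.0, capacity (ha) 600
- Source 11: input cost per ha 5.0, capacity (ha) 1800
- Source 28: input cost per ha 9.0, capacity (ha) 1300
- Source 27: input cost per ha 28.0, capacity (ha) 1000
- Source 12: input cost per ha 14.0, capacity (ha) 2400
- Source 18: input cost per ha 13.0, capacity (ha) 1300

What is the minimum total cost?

Cheapest first:
Source 11 (5.0): use full 1800 — 400 ha to go.
Take 400 from Source 28 at 9.0 to finish.
Source C, Source 18, Source 12, Source 10, Source 27: unused.
Cost = 1800×5.0 + 400×9.0 = 12600.

12600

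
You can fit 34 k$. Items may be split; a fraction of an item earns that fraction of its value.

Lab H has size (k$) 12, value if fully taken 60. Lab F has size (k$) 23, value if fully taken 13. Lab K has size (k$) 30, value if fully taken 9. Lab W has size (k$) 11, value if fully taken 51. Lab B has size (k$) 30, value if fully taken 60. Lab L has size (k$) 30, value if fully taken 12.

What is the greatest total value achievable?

133

Sort by value density: Lab H 60/12≈5, Lab W 51/11≈4.64, Lab B 60/30≈2, Lab F 13/23≈0.565, Lab L 12/30≈0.4, Lab K 9/30≈0.3.
All 12 k$ of Lab H fit (value 60) → 22 remain.
All 11 k$ of Lab W fit (value 51) → 11 remain.
Fill the last 11 k$ with part of Lab B: 11/30 of it earns 22.
Total value = 133.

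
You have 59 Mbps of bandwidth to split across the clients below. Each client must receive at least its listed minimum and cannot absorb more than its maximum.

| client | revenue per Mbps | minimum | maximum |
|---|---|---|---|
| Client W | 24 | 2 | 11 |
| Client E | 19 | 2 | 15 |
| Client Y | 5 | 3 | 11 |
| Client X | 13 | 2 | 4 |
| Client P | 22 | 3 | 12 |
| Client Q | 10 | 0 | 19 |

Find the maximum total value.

1020

Meeting every minimum uses 2+2+3+2+3+0 = 12 Mbps, leaving 47.
Rank by revenue per Mbps: Client W 24 > Client P 22 > Client E 19 > Client X 13 > Client Q 10 > Client Y 5.
Client W: +9 to 11 (cap) → 38 left.
Client P takes 9 more to reach its cap of 12 → 29 left.
Client E: +13 to 15 (cap) → 16 left.
Give Client X 2 more to hit its cap of 4 → 14 left.
Client Q has room for 19 more but only 14 remain, so it gets 14.
Total = 24×11 + 19×15 + 5×3 + 13×4 + 22×12 + 10×14 = 1020.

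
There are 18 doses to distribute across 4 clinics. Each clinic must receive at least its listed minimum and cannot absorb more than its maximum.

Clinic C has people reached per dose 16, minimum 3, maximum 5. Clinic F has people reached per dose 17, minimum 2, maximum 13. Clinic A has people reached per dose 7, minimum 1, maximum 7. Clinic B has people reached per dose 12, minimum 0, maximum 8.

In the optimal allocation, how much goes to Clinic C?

4

Meeting every minimum uses 3+2+1+0 = 6 doses, leaving 12.
Rank by people reached per dose: Clinic F 17 > Clinic C 16 > Clinic B 12 > Clinic A 7.
Clinic F: +11 to 13 (cap) ; 1 left.
Clinic C: +1 (room for 2) → 4. Pool exhausted.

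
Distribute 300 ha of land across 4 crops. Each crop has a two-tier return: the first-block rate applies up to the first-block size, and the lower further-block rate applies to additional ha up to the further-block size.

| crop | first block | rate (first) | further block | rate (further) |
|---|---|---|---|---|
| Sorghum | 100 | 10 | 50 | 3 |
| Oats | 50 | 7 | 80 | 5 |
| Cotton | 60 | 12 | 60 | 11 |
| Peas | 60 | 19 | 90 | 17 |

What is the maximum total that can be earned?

4350

Treat each block as its own option and order by rate: Peas/T1 19 > Peas/T2 17 > Cotton/T1 12 > Cotton/T2 11 > Sorghum/T1 10 > Oats/T1 7 > Oats/T2 5 > Sorghum/T2 3.
Peas T1 at 19: fill all 60 ; 240 left.
Fill Peas T2 block (90 at 17) ; 150 left.
Fill Cotton T1 block (60 at 12) ; 90 left.
Cotton T2 at 11: fill all 60 ; 30 left.
Sorghum T1 at 10: only 30 left, fill 30.
Total = 19×60 + 17×90 + 12×60 + 11×60 + 10×30 = 4350.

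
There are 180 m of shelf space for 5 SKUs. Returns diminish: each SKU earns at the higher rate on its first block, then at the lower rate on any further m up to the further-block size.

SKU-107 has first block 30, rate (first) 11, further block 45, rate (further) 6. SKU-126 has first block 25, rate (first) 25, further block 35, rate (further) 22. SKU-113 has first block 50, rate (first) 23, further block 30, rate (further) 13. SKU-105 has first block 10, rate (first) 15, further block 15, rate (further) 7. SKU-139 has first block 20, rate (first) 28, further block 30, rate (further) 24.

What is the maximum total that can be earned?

Treat each block as its own option and order by rate: SKU-139/tier1 28 > SKU-126/tier1 25 > SKU-139/tier2 24 > SKU-113/tier1 23 > SKU-126/tier2 22 > SKU-105/tier1 15 > SKU-113/tier2 13 > SKU-107/tier1 11 > SKU-105/tier2 7 > SKU-107/tier2 6.
SKU-139/tier1 (28): +20 ; 160 left.
Fill SKU-126 tier1 block (25 at 25) ; 135 left.
SKU-139 tier2 at 24: fill all 30 ; 105 left.
SKU-113/tier1 (23): +50 ; 55 left.
SKU-126 tier2 at 22: fill all 35 ; 20 left.
Fill SKU-105 tier1 block (10 at 15) ; 10 left.
SKU-113 tier2 at 13: only 10 left, fill 10.
Total = 28×20 + 25×25 + 24×30 + 23×50 + 22×35 + 15×10 + 13×10 = 4105.

4105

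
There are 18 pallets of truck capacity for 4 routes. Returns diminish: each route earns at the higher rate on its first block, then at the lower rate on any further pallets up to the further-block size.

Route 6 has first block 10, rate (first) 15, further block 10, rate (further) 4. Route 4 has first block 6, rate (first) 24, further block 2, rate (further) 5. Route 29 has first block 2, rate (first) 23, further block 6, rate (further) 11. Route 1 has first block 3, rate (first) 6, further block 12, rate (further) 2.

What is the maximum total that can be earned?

Treat each block as its own option and order by rate: Route 4/tier1 24 > Route 29/tier1 23 > Route 6/tier1 15 > Route 29/tier2 11 > Route 1/tier1 6 > Route 4/tier2 5 > Route 6/tier2 4 > Route 1/tier2 2.
Route 4 tier1 at 24: fill all 6 → 12 left.
Fill Route 29 tier1 block (2 at 23) → 10 left.
Fill Route 6 tier1 block (10 at 15) → 0 left.
Total = 24×6 + 23×2 + 15×10 = 340.

340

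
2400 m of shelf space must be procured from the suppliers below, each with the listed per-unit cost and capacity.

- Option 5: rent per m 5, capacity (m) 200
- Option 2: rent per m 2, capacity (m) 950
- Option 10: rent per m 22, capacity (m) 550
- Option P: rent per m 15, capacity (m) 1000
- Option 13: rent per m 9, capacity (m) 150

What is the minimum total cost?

21450

Fill from the cheapest supplier first.
Option 2 (2): use full 950 — 1450 m to go.
Take 200 from Option 5 at 5 — need 1250 more.
Take 150 from Option 13 at 9 — need 1100 more.
Take 1000 from Option P at 15 — need 100 more.
Take 100 from Option 10 at 22 to finish.
Cost = 950×2 + 200×5 + 150×9 + 1000×15 + 100×22 = 21450.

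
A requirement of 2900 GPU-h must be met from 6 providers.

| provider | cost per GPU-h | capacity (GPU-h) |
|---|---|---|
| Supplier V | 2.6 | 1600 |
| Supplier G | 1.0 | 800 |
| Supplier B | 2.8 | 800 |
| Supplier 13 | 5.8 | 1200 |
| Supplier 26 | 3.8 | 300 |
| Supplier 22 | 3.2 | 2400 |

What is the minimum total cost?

Fill from the cheapest provider first.
Supplier G (1.0): use full 800 ; 2100 GPU-h to go.
Take 1600 from Supplier V at 2.6 ; need 500 more.
Take 500 from Supplier B at 2.8 to finish.
Supplier 22, Supplier 26, Supplier 13: unused.
Cost = 800×1.0 + 1600×2.6 + 500×2.8 = 6360.

6360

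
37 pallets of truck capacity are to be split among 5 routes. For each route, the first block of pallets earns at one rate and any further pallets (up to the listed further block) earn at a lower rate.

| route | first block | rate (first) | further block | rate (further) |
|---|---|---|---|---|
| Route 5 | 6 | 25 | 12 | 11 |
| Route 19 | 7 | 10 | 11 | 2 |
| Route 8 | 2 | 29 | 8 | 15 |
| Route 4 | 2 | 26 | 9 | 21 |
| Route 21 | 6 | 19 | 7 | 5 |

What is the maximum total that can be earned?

Treat each block as its own option and order by rate: Route 8/first 29 > Route 4/first 26 > Route 5/first 25 > Route 4/second 21 > Route 21/first 19 > Route 8/second 15 > Route 5/second 11 > Route 19/first 10 > Route 21/second 5 > Route 19/second 2.
Route 8/first (29): +2 — 35 left.
Route 4/first (26): +2 — 33 left.
Route 5/first (25): +6 — 27 left.
Fill Route 4 second block (9 at 21) — 18 left.
Fill Route 21 first block (6 at 19) — 12 left.
Route 8 second at 15: fill all 8 — 4 left.
Route 5/second: +4 of 12 at 11; pool empty.
Total = 29×2 + 26×2 + 25×6 + 21×9 + 19×6 + 15×8 + 11×4 = 727.

727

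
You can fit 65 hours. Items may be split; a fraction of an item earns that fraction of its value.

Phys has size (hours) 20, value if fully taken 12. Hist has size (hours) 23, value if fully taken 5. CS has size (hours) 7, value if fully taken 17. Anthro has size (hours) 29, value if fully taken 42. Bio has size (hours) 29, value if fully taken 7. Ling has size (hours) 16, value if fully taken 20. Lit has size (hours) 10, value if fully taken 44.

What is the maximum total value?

124.8

Rank by value-to-size ratio: Lit 44/10≈4.4, CS 17/7≈2.43, Anthro 42/29≈1.45, Ling 20/16≈1.25, Phys 12/20≈0.6, Bio 7/29≈0.241, Hist 5/23≈0.217.
Take all of Lit (10 hours, value 44) → 55 hours left.
All 7 hours of CS fit (value 17) → 48 remain.
Take all of Anthro (29 hours, value 42) → 19 hours left.
Take all of Ling (16 hours, value 20) → 3 hours left.
Only 3 hours remain; take 3/20 of Phys for value 12×3/20 = 1.8.
Total value = 124.8.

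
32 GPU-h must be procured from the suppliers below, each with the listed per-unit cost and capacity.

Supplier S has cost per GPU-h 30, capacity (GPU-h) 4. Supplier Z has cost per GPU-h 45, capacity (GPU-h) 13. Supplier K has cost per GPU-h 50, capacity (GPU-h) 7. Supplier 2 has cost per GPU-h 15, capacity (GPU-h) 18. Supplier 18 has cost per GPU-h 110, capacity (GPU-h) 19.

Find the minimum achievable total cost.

Cheapest first:
Supplier 2 at 15: take all 18 GPU-h — 14 still needed.
Supplier S at 30: take all 4 GPU-h — 10 still needed.
Supplier Z at 45: take 10 of its 13 — requirement met.
Supplier K, Supplier 18: unused.
Cost = 18×15 + 4×30 + 10×45 = 840.

840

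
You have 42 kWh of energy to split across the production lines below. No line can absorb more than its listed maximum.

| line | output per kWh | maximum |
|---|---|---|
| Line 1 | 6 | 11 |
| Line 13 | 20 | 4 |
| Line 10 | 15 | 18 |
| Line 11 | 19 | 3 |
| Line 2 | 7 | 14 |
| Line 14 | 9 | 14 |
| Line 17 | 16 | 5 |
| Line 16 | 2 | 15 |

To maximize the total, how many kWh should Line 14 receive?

Rank by output per kWh: Line 13 20 > Line 11 19 > Line 17 16 > Line 10 15 > Line 14 9 > Line 2 7 > Line 1 6 > Line 16 2.
Give Line 13 4 to hit its cap of 4 → 38 left.
Line 11: +3 to 3 (cap) → 35 left.
Line 17 takes 5 to reach its cap of 5 → 30 left.
Line 10 takes 18 to reach its cap of 18 → 12 left.
Line 14 has room for 14 but only 12 remain, so it gets 12.

12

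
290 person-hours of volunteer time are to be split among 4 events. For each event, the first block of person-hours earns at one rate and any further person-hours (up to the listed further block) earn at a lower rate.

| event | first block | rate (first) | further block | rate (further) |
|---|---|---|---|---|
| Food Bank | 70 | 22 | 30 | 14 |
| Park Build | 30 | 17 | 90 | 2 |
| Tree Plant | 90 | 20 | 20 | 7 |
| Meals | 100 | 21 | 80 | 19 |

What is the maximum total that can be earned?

Order all 8 blocks by rate: Food Bank/tier1 22 > Meals/tier1 21 > Tree Plant/tier1 20 > Meals/tier2 19 > Park Build/tier1 17 > Food Bank/tier2 14 > Tree Plant/tier2 7 > Park Build/tier2 2.
Food Bank tier1 at 22: fill all 70 ; 220 left.
Meals tier1 at 21: fill all 100 ; 120 left.
Tree Plant tier1 at 20: fill all 90 ; 30 left.
Meals/tier2: +30 of 80 at 19; pool empty.
Total = 22×70 + 21×100 + 20×90 + 19×30 = 6010.

6010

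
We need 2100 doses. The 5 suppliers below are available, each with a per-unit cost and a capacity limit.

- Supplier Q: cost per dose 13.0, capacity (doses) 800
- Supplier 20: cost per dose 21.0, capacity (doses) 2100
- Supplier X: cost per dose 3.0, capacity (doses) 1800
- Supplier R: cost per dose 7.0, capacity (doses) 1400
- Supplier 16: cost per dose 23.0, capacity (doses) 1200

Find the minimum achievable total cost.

7500

Cheapest first:
Take 1800 from Supplier X at 3.0 — need 300 more.
Supplier R (7.0): take the remaining 300 — done.
Supplier Q, Supplier 20, Supplier 16: unused.
Cost = 1800×3.0 + 300×7.0 = 7500.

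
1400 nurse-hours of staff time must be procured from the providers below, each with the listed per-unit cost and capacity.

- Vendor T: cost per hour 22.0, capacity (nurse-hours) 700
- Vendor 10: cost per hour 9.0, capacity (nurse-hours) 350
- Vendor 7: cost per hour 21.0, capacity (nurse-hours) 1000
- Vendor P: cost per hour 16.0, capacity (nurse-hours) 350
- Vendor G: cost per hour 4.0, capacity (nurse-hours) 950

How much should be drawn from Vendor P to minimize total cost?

100

Fill from the cheapest provider first.
Vendor G (4.0): use full 950 — 450 nurse-hours to go.
Take 350 from Vendor 10 at 9.0 — need 100 more.
Vendor P at 16.0: take 100 of its 350 — requirement met.
Vendor 7, Vendor T: unused.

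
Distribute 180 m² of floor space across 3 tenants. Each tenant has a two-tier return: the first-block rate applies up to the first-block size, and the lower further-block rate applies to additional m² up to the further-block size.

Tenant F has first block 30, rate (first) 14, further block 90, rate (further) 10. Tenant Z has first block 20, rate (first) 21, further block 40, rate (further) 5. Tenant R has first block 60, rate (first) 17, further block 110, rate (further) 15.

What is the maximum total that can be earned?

2940

Rank every tier by rate: Tenant Z/T1 21 > Tenant R/T1 17 > Tenant R/T2 15 > Tenant F/T1 14 > Tenant F/T2 10 > Tenant Z/T2 5.
Tenant Z/T1 (21): +20 ; 160 left.
Fill Tenant R T1 block (60 at 17) ; 100 left.
Tenant R T2 at 15: only 100 left, fill 100.
Total = 21×20 + 17×60 + 15×100 = 2940.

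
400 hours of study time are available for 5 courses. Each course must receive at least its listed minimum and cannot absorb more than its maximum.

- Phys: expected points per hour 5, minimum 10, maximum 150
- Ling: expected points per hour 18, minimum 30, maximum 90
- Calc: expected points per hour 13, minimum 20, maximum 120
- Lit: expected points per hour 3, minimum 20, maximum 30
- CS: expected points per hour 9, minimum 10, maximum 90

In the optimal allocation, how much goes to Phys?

80

Meeting every minimum uses 10+30+20+20+10 = 90 hours, leaving 310.
Highest expected points per hour first: Ling 18 > Calc 13 > CS 9 > Phys 5 > Lit 3.
Ling: +60 to 90 (cap) — 250 left.
Give Calc 100 more to hit its cap of 120 — 150 left.
CS: +80 to 90 (cap) — 70 left.
Phys has room for 140 more but only 70 remain, so it gets 80.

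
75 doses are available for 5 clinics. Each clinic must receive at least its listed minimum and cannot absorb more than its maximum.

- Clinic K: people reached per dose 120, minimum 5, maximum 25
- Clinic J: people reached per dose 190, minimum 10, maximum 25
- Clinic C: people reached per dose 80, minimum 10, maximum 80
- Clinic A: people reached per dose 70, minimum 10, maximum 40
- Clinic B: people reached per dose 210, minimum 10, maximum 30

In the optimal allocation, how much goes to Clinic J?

20

Meeting every minimum uses 5+10+10+10+10 = 45 doses, leaving 30.
Order the clinics by people reached per dose: Clinic B 210 > Clinic J 190 > Clinic K 120 > Clinic C 80 > Clinic A 70.
Clinic B: +20 to 30 (cap) → 10 left.
Clinic J has room for 15 more but only 10 remain, so it gets 20.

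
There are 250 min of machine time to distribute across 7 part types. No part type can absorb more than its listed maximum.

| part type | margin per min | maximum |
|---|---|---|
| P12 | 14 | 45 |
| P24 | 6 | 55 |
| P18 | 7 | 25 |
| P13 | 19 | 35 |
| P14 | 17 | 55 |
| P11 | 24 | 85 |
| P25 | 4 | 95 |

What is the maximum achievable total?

4475

Order the part types by margin per min: P11 24 > P13 19 > P14 17 > P12 14 > P18 7 > P24 6 > P25 4.
P11 takes 85 to reach its cap of 85 → 165 left.
P13: +35 to 35 (cap) → 130 left.
P14 takes 55 to reach its cap of 55 → 75 left.
P12: +45 to 45 (cap) → 30 left.
Give P18 25 to hit its cap of 25 → 5 left.
P24 has room for 55 but only 5 remain, so it gets 5.
Total = 14×45 + 6×5 + 7×25 + 19×35 + 17×55 + 24×85 = 4475.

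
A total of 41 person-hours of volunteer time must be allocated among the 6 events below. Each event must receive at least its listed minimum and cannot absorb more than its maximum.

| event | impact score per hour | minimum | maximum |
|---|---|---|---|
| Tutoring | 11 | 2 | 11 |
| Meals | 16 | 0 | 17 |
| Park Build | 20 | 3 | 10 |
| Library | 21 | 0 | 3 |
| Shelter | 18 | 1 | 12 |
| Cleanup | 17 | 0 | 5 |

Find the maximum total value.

Meeting every minimum uses 2+0+3+0+1+0 = 6 person-hours, leaving 35.
Order the events by impact score per hour: Library 21 > Park Build 20 > Shelter 18 > Cleanup 17 > Meals 16 > Tutoring 11.
Library: +3 to 3 (cap) → 32 left.
Park Build: +7 to 10 (cap) → 25 left.
Shelter takes 11 more to reach its cap of 12 → 14 left.
Cleanup takes 5 more to reach its cap of 5 → 9 left.
Meals: +9 (room for 17) → 9. Pool exhausted.
Total = 11×2 + 16×9 + 20×10 + 21×3 + 18×12 + 17×5 = 730.

730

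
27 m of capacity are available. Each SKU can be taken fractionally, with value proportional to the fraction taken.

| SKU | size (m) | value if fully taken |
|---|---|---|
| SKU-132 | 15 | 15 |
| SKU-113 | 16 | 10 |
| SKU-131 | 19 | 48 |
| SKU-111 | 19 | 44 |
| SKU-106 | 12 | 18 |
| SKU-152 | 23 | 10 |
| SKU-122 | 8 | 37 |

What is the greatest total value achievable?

Best value per unit of size first: SKU-122 37/8≈4.62, SKU-131 48/19≈2.53, SKU-111 44/19≈2.32, SKU-106 18/12≈1.5, SKU-132 15/15≈1, SKU-113 10/16≈0.625, SKU-152 10/23≈0.435.
All 8 m of SKU-122 fit (value 37) — 19 remain.
SKU-131: take in full, 19 m for value 48 — 0 left.
Total value = 85.

85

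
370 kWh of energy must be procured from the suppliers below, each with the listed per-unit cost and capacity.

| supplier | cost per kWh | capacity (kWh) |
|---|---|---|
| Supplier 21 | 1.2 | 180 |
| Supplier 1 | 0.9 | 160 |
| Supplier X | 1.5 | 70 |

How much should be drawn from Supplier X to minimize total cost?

30

Use suppliers in increasing cost order.
Supplier 1 at 0.9: take all 160 kWh — 210 still needed.
Take 180 from Supplier 21 at 1.2 — need 30 more.
Take 30 from Supplier X at 1.5 to finish.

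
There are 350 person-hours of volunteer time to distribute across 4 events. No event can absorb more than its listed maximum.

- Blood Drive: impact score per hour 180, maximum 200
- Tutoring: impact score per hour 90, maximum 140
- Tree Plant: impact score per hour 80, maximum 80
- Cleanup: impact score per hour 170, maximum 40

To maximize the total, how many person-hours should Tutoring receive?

110

Rank by impact score per hour: Blood Drive 180 > Cleanup 170 > Tutoring 90 > Tree Plant 80.
Blood Drive takes 200 to reach its cap of 200 ; 150 left.
Give Cleanup 40 to hit its cap of 40 ; 110 left.
Tutoring has room for 140 but only 110 remain, so it gets 110.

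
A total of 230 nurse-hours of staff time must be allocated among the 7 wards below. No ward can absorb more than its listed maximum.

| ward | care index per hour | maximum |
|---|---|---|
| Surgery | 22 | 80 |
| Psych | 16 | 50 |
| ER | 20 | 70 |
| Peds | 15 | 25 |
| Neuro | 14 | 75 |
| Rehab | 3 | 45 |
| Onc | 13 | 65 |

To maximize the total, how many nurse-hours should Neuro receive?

5

Rank by care index per hour: Surgery 22 > ER 20 > Psych 16 > Peds 15 > Neuro 14 > Onc 13 > Rehab 3.
Surgery: +80 to 80 (cap) — 150 left.
ER: +70 to 70 (cap) — 80 left.
Psych: +50 to 50 (cap) — 30 left.
Give Peds 25 to hit its cap of 25 — 5 left.
Neuro has room for 75 but only 5 remain, so it gets 5.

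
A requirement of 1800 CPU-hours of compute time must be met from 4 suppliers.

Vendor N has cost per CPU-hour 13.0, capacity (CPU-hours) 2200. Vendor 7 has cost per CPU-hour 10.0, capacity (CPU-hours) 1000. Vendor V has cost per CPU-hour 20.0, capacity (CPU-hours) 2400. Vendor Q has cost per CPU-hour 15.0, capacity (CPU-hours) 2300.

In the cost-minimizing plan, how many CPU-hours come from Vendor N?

Cheapest first:
Take 1000 from Vendor 7 at 10.0 → need 800 more.
Vendor N (13.0): take the remaining 800 → done.
Vendor Q, Vendor V: unused.

800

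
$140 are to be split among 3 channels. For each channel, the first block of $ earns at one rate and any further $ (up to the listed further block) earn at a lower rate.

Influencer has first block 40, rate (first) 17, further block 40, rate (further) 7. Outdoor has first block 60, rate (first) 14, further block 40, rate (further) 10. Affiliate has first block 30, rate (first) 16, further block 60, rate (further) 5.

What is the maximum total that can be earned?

Treat each block as its own option and order by rate: Influencer/tier1 17 > Affiliate/tier1 16 > Outdoor/tier1 14 > Outdoor/tier2 10 > Influencer/tier2 7 > Affiliate/tier2 5.
Influencer/tier1 (17): +40 → 100 left.
Fill Affiliate tier1 block (30 at 16) → 70 left.
Outdoor tier1 at 14: fill all 60 → 10 left.
Outdoor tier2 at 10: only 10 left, fill 10.
Total = 17×40 + 16×30 + 14×60 + 10×10 = 2100.

2100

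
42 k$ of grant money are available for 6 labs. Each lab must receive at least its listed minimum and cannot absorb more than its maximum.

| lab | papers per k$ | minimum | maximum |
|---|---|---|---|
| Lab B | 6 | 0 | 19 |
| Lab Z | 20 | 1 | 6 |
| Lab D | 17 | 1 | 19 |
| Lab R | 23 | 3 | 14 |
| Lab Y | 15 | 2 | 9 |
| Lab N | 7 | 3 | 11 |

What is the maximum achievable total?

Meeting every minimum uses 0+1+1+3+2+3 = 10 k$, leaving 32.
Rank by papers per k$: Lab R 23 > Lab Z 20 > Lab D 17 > Lab Y 15 > Lab N 7 > Lab B 6.
Lab R takes 11 more to reach its cap of 14 → 21 left.
Lab Z: +5 to 6 (cap) → 16 left.
Only 16 left; Lab D takes them to reach 17.
Total = 20×6 + 17×17 + 23×14 + 15×2 + 7×3 = 782.

782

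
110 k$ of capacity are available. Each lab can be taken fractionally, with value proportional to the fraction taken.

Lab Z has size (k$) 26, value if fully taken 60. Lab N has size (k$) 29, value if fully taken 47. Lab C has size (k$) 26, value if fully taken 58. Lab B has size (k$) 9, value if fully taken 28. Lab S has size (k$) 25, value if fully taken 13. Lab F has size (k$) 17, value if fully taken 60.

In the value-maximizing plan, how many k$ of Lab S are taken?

3

Best value per unit of size first: Lab F 60/17≈3.53, Lab B 28/9≈3.11, Lab Z 60/26≈2.31, Lab C 58/26≈2.23, Lab N 47/29≈1.62, Lab S 13/25≈0.52.
All 17 k$ of Lab F fit (value 60) — 93 remain.
Lab B: take in full, 9 k$ for value 28 — 84 left.
All 26 k$ of Lab Z fit (value 60) — 58 remain.
All 26 k$ of Lab C fit (value 58) — 32 remain.
Lab N: take in full, 29 k$ for value 47 — 3 left.
Only 3 k$ remain; take 3/25 of Lab S for value 13×3/25 = 1.56.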